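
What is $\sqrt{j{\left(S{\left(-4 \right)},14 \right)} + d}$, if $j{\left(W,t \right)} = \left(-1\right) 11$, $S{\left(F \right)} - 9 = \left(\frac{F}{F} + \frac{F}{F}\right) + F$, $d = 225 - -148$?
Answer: $\sqrt{362} \approx 19.026$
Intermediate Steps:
$d = 373$ ($d = 225 + 148 = 373$)
$S{\left(F \right)} = 11 + F$ ($S{\left(F \right)} = 9 + \left(\left(\frac{F}{F} + \frac{F}{F}\right) + F\right) = 9 + \left(\left(1 + 1\right) + F\right) = 9 + \left(2 + F\right) = 11 + F$)
$j{\left(W,t \right)} = -11$
$\sqrt{j{\left(S{\left(-4 \right)},14 \right)} + d} = \sqrt{-11 + 373} = \sqrt{362}$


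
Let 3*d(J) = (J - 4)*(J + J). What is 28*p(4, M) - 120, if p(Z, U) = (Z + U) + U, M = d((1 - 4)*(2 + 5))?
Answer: 19592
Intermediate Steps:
d(J) = 2*J*(-4 + J)/3 (d(J) = ((J - 4)*(J + J))/3 = ((-4 + J)*(2*J))/3 = (2*J*(-4 + J))/3 = 2*J*(-4 + J)/3)
M = 350 (M = 2*((1 - 4)*(2 + 5))*(-4 + (1 - 4)*(2 + 5))/3 = 2*(-3*7)*(-4 - 3*7)/3 = (2/3)*(-21)*(-4 - 21) = (2/3)*(-21)*(-25) = 350)
p(Z, U) = Z + 2*U (p(Z, U) = (U + Z) + U = Z + 2*U)
28*p(4, M) - 120 = 28*(4 + 2*350) - 120 = 28*(4 + 700) - 120 = 28*704 - 120 = 19712 - 120 = 19592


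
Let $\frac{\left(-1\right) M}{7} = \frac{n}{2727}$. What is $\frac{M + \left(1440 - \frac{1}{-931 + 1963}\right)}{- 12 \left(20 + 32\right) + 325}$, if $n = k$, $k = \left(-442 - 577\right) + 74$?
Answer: $- \frac{150346819}{31165368} \approx -4.8242$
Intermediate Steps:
$k = -945$ ($k = -1019 + 74 = -945$)
$n = -945$
$M = \frac{245}{101}$ ($M = - 7 \left(- \frac{945}{2727}\right) = - 7 \left(\left(-945\right) \frac{1}{2727}\right) = \left(-7\right) \left(- \frac{35}{101}\right) = \frac{245}{101} \approx 2.4257$)
$\frac{M + \left(1440 - \frac{1}{-931 + 1963}\right)}{- 12 \left(20 + 32\right) + 325} = \frac{\frac{245}{101} + \left(1440 - \frac{1}{-931 + 1963}\right)}{- 12 \left(20 + 32\right) + 325} = \frac{\frac{245}{101} + \left(1440 - \frac{1}{1032}\right)}{\left(-12\right) 52 + 325} = \frac{\frac{245}{101} + \left(1440 - \frac{1}{1032}\right)}{-624 + 325} = \frac{\frac{245}{101} + \left(1440 - \frac{1}{1032}\right)}{-299} = \left(\frac{245}{101} + \frac{1486079}{1032}\right) \left(- \frac{1}{299}\right) = \frac{150346819}{104232} \left(- \frac{1}{299}\right) = - \frac{150346819}{31165368}$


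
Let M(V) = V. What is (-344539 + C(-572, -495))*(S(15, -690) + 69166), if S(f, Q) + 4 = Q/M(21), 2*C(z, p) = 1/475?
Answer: -79193804879648/3325 ≈ -2.3818e+10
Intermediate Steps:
C(z, p) = 1/950 (C(z, p) = (½)/475 = (½)*(1/475) = 1/950)
S(f, Q) = -4 + Q/21
(-344539 + C(-572, -495))*(S(15, -690) + 69166) = (-344539 + 1/950)*((-4 + (1/21)*(-690)) + 69166) = -327312049*((-4 - 230/7) + 69166)/950 = -327312049*(-258/7 + 69166)/950 = -327312049/950*483904/7 = -79193804879648/3325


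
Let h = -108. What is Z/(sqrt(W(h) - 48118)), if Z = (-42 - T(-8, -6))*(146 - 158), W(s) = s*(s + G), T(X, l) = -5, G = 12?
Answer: -222*I*sqrt(1510)/3775 ≈ -2.2852*I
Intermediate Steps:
W(s) = s*(12 + s) (W(s) = s*(s + 12) = s*(12 + s))
Z = 444 (Z = (-42 - 1*(-5))*(146 - 158) = (-42 + 5)*(-12) = -37*(-12) = 444)
Z/(sqrt(W(h) - 48118)) = 444/(sqrt(-108*(12 - 108) - 48118)) = 444/(sqrt(-108*(-96) - 48118)) = 444/(sqrt(10368 - 48118)) = 444/(sqrt(-37750)) = 444/((5*I*sqrt(1510))) = 444*(-I*sqrt(1510)/7550) = -222*I*sqrt(1510)/3775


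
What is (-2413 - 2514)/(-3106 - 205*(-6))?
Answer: 4927/1876 ≈ 2.6263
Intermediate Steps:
(-2413 - 2514)/(-3106 - 205*(-6)) = -4927/(-3106 + 1230) = -4927/(-1876) = -4927*(-1/1876) = 4927/1876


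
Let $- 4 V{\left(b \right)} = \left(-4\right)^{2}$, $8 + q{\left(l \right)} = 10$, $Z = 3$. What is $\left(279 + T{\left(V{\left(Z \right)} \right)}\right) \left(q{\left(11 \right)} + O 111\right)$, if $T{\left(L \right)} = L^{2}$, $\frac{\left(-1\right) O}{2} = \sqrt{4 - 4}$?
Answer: $590$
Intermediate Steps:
$q{\left(l \right)} = 2$ ($q{\left(l \right)} = -8 + 10 = 2$)
$O = 0$ ($O = - 2 \sqrt{4 - 4} = - 2 \sqrt{0} = \left(-2\right) 0 = 0$)
$V{\left(b \right)} = -4$ ($V{\left(b \right)} = - \frac{\left(-4\right)^{2}}{4} = \left(- \frac{1}{4}\right) 16 = -4$)
$\left(279 + T{\left(V{\left(Z \right)} \right)}\right) \left(q{\left(11 \right)} + O 111\right) = \left(279 + \left(-4\right)^{2}\right) \left(2 + 0 \cdot 111\right) = \left(279 + 16\right) \left(2 + 0\right) = 295 \cdot 2 = 590$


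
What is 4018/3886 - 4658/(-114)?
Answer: 4639760/110751 ≈ 41.894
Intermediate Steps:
4018/3886 - 4658/(-114) = 4018*(1/3886) - 4658*(-1/114) = 2009/1943 + 2329/57 = 4639760/110751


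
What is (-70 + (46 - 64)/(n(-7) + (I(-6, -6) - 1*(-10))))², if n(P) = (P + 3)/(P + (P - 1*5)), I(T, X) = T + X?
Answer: 1038361/289 ≈ 3592.9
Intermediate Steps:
n(P) = (3 + P)/(-5 + 2*P) (n(P) = (3 + P)/(P + (P - 5)) = (3 + P)/(P + (-5 + P)) = (3 + P)/(-5 + 2*P))
(-70 + (46 - 64)/(n(-7) + (I(-6, -6) - 1*(-10))))² = (-70 + (46 - 64)/((3 - 7)/(-5 + 2*(-7)) + ((-6 - 6) - 1*(-10))))² = (-70 - 18/(-4/(-5 - 14) + (-12 + 10)))² = (-70 - 18/(-4/(-19) - 2))² = (-70 - 18/(-1/19*(-4) - 2))² = (-70 - 18/(4/19 - 2))² = (-70 - 18/(-34/19))² = (-70 - 18*(-19/34))² = (-70 + 171/17)² = (-1019/17)² = 1038361/289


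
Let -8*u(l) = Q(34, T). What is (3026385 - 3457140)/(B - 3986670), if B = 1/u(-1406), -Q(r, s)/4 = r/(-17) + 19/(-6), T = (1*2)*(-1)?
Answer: 94705/876502 ≈ 0.10805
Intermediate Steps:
T = -2 (T = 2*(-1) = -2)
Q(r, s) = 38/3 + 4*r/17 (Q(r, s) = -4*(r/(-17) + 19/(-6)) = -4*(r*(-1/17) + 19*(-1/6)) = -4*(-r/17 - 19/6) = -4*(-19/6 - r/17) = 38/3 + 4*r/17)
u(l) = -31/12 (u(l) = -(38/3 + (4/17)*34)/8 = -(38/3 + 8)/8 = -1/8*62/3 = -31/12)
B = -12/31 (B = 1/(-31/12) = -12/31 ≈ -0.38710)
(3026385 - 3457140)/(B - 3986670) = (3026385 - 3457140)/(-12/31 - 3986670) = -430755/(-123586782/31) = -430755*(-31/123586782) = 94705/876502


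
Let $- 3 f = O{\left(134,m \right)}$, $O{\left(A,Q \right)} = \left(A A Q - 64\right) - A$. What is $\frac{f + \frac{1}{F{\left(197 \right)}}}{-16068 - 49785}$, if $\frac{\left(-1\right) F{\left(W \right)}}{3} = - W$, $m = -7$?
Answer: $- \frac{8266777}{12973041} \approx -0.63723$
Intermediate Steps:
$O{\left(A,Q \right)} = -64 - A + Q A^{2}$ ($O{\left(A,Q \right)} = \left(A^{2} Q - 64\right) - A = \left(Q A^{2} - 64\right) - A = \left(-64 + Q A^{2}\right) - A = -64 - A + Q A^{2}$)
$f = \frac{125890}{3}$ ($f = - \frac{-64 - 134 - 7 \cdot 134^{2}}{3} = - \frac{-64 - 134 - 125692}{3} = \left(- \frac{1}{3}\right) \left(-125890\right) = \frac{125890}{3} \approx 41963.0$)
$F{\left(W \right)} = 3 W$ ($F{\left(W \right)} = - 3 \left(- W\right) = 3 W$)
$\frac{f + \frac{1}{F{\left(197 \right)}}}{-16068 - 49785} = \frac{\frac{125890}{3} + \frac{1}{3 \cdot 197}}{-16068 - 49785} = \frac{\frac{125890}{3} + \frac{1}{591}}{-65853} = \left(\frac{125890}{3} + \frac{1}{591}\right) \left(- \frac{1}{65853}\right) = \frac{8266777}{197} \left(- \frac{1}{65853}\right) = - \frac{8266777}{12973041}$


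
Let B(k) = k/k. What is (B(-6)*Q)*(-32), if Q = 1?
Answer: -32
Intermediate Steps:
B(k) = 1
(B(-6)*Q)*(-32) = (1*1)*(-32) = 1*(-32) = -32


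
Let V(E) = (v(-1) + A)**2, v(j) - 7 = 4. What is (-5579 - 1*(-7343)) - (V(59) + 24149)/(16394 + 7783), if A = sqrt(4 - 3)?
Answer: 42623935/24177 ≈ 1763.0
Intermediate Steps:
v(j) = 11 (v(j) = 7 + 4 = 11)
A = 1 (A = sqrt(1) = 1)
V(E) = 144 (V(E) = (11 + 1)**2 = 12**2 = 144)
(-5579 - 1*(-7343)) - (V(59) + 24149)/(16394 + 7783) = (-5579 - 1*(-7343)) - (144 + 24149)/(16394 + 7783) = (-5579 + 7343) - 24293/24177 = 1764 - 24293/24177 = 42623935/24177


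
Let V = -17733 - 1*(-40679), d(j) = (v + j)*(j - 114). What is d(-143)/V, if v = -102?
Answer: 8995/3278 ≈ 2.7441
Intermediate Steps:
d(j) = (-114 + j)*(-102 + j) (d(j) = (-102 + j)*(j - 114) = (-102 + j)*(-114 + j) = (-114 + j)*(-102 + j))
V = 22946 (V = -17733 + 40679 = 22946)
d(-143)/V = (11628 + (-143)**2 - 216*(-143))/22946 = (11628 + 20449 + 30888)*(1/22946) = 62965*(1/22946) = 8995/3278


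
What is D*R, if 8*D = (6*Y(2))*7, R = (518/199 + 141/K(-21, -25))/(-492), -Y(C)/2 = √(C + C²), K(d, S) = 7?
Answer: 31685*√6/65272 ≈ 1.1891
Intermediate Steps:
Y(C) = -2*√(C + C²)
R = -31685/685356 (R = (518/199 + 141/7)/(-492) = (518*(1/199) + 141*(⅐))*(-1/492) = (518/199 + 141/7)*(-1/492) = (31685/1393)*(-1/492) = -31685/685356 ≈ -0.046231)
D = -21*√6/2 (D = ((6*(-2*√2*√(1 + 2)))*7)/8 = ((6*(-2*√6))*7)/8 = (-12*√6*7)/8 = (-84*√6)/8 = -21*√6/2 ≈ -25.720)
D*R = -21*√6/2*(-31685/685356) = 31685*√6/65272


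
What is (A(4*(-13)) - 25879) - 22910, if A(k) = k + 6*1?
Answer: -48835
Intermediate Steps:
A(k) = 6 + k (A(k) = k + 6 = 6 + k)
(A(4*(-13)) - 25879) - 22910 = ((6 + 4*(-13)) - 25879) - 22910 = ((6 - 52) - 25879) - 22910 = (-46 - 25879) - 22910 = -25925 - 22910 = -48835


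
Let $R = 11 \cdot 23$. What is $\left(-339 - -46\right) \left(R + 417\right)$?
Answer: $-196310$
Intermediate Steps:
$R = 253$
$\left(-339 - -46\right) \left(R + 417\right) = \left(-339 - -46\right) \left(253 + 417\right) = \left(-339 + \left(-155 + 201\right)\right) 670 = \left(-339 + 46\right) 670 = \left(-293\right) 670 = -196310$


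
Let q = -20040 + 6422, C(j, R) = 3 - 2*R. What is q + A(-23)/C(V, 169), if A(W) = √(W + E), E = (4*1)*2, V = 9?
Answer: -13618 - I*√15/335 ≈ -13618.0 - 0.011561*I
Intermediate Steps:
E = 8 (E = 4*2 = 8)
A(W) = √(8 + W) (A(W) = √(W + 8) = √(8 + W))
q = -13618
q + A(-23)/C(V, 169) = -13618 + √(8 - 23)/(3 - 2*169) = -13618 + √(-15)/(3 - 338) = -13618 + (I*√15)/(-335) = -13618 + (I*√15)*(-1/335) = -13618 - I*√15/335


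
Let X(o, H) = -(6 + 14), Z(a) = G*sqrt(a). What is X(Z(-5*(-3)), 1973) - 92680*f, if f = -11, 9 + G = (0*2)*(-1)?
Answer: 1019460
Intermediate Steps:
G = -9 (G = -9 + (0*2)*(-1) = -9 + 0*(-1) = -9 + 0 = -9)
Z(a) = -9*sqrt(a)
X(o, H) = -20 (X(o, H) = -1*20 = -20)
X(Z(-5*(-3)), 1973) - 92680*f = -20 - 92680*(-11) = -20 + 1019480 = 1019460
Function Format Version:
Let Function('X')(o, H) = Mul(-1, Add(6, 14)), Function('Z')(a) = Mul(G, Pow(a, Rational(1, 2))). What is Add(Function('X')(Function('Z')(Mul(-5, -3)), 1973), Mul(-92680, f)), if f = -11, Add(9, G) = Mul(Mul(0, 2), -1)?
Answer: 1019460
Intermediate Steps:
G = -9 (G = Add(-9, Mul(Mul(0, 2), -1)) = Add(-9, Mul(0, -1)) = Add(-9, 0) = -9)
Function('Z')(a) = Mul(-9, Pow(a, Rational(1, 2)))
Function('X')(o, H) = -20 (Function('X')(o, H) = Mul(-1, 20) = -20)
Add(Function('X')(Function('Z')(Mul(-5, -3)), 1973), Mul(-92680, f)) = Add(-20, Mul(-92680, -11)) = Add(-20, 1019480) = 1019460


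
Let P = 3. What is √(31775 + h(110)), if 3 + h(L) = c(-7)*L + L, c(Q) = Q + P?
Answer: √31442 ≈ 177.32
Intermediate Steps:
c(Q) = 3 + Q (c(Q) = Q + 3 = 3 + Q)
h(L) = -3 - 3*L (h(L) = -3 + ((3 - 7)*L + L) = -3 + (-4*L + L) = -3 - 3*L)
√(31775 + h(110)) = √(31775 + (-3 - 3*110)) = √(31775 + (-3 - 330)) = √(31775 - 333) = √31442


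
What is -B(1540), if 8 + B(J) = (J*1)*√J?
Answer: 8 - 3080*√385 ≈ -60426.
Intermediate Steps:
B(J) = -8 + J^(3/2) (B(J) = -8 + (J*1)*√J = -8 + J*√J = -8 + J^(3/2))
-B(1540) = -(-8 + 1540^(3/2)) = -(-8 + 3080*√385) = 8 - 3080*√385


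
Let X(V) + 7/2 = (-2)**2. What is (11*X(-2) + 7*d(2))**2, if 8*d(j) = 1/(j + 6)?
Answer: 128881/4096 ≈ 31.465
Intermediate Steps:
X(V) = 1/2 (X(V) = -7/2 + (-2)**2 = -7/2 + 4 = 1/2)
d(j) = 1/(8*(6 + j)) (d(j) = 1/(8*(j + 6)) = 1/(8*(6 + j)))
(11*X(-2) + 7*d(2))**2 = (11*(1/2) + 7*(1/(8*(6 + 2))))**2 = (11/2 + 7*((1/8)/8))**2 = (11/2 + 7*((1/8)*(1/8)))**2 = (11/2 + 7*(1/64))**2 = (11/2 + 7/64)**2 = (359/64)**2 = 128881/4096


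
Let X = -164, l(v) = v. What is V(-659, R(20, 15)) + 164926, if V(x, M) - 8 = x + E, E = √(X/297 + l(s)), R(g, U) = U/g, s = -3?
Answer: 164275 + I*√34815/99 ≈ 1.6428e+5 + 1.8847*I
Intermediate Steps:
E = I*√34815/99 (E = √(-164/297 - 3) = √(-1055/297) = I*√34815/99 ≈ 1.8847*I)
V(x, M) = 8 + x + I*√34815/99 (V(x, M) = 8 + (x + I*√34815/99) = 8 + x + I*√34815/99)
V(-659, R(20, 15)) + 164926 = (8 - 659 + I*√34815/99) + 164926 = (-651 + I*√34815/99) + 164926 = 164275 + I*√34815/99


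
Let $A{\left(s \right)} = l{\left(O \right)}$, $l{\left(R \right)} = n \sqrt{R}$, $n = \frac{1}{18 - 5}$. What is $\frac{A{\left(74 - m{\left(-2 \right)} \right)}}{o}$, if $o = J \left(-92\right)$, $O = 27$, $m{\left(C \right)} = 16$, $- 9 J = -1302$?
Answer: $- \frac{9 \sqrt{3}}{519064} \approx -3.0032 \cdot 10^{-5}$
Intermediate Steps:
$J = \frac{434}{3}$ ($J = \left(- \frac{1}{9}\right) \left(-1302\right) = \frac{434}{3} \approx 144.67$)
$n = \frac{1}{13} \approx 0.076923$
$o = - \frac{39928}{3}$ ($o = \frac{434}{3} \left(-92\right) = - \frac{39928}{3} \approx -13309.0$)
$l{\left(R \right)} = \frac{\sqrt{R}}{13}$
$A{\left(s \right)} = \frac{3 \sqrt{3}}{13}$ ($A{\left(s \right)} = \frac{\sqrt{27}}{13} = \frac{3 \sqrt{3}}{13}$)
$\frac{A{\left(74 - m{\left(-2 \right)} \right)}}{o} = \frac{\frac{3}{13} \sqrt{3}}{- \frac{39928}{3}} = \frac{3 \sqrt{3}}{13} \left(- \frac{3}{39928}\right) = - \frac{9 \sqrt{3}}{519064}$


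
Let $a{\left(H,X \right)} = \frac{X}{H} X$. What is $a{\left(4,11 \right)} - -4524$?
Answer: $\frac{18217}{4} \approx 4554.3$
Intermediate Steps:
$a{\left(H,X \right)} = \frac{X^{2}}{H}$
$a{\left(4,11 \right)} - -4524 = \frac{11^{2}}{4} - -4524 = \frac{1}{4} \cdot 121 + 4524 = \frac{121}{4} + 4524 = \frac{18217}{4}$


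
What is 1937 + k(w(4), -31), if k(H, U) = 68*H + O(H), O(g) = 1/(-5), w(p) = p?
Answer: 11044/5 ≈ 2208.8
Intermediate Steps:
O(g) = -⅕
k(H, U) = -⅕ + 68*H (k(H, U) = 68*H - ⅕ = -⅕ + 68*H)
1937 + k(w(4), -31) = 1937 + (-⅕ + 68*4) = 1937 + (-⅕ + 272) = 1937 + 1359/5 = 11044/5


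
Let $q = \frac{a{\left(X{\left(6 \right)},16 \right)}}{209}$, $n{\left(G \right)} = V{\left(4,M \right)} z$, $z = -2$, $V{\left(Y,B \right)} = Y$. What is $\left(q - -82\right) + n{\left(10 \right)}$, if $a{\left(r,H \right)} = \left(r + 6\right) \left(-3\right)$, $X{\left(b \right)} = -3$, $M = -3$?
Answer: $\frac{15457}{209} \approx 73.957$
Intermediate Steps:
$a{\left(r,H \right)} = -18 - 3 r$ ($a{\left(r,H \right)} = \left(6 + r\right) \left(-3\right) = -18 - 3 r$)
$n{\left(G \right)} = -8$ ($n{\left(G \right)} = 4 \left(-2\right) = -8$)
$q = - \frac{9}{209}$ ($q = \frac{-18 - -9}{209} = \left(-18 + 9\right) \frac{1}{209} = \left(-9\right) \frac{1}{209} = - \frac{9}{209} \approx -0.043062$)
$\left(q - -82\right) + n{\left(10 \right)} = \left(- \frac{9}{209} - -82\right) - 8 = \left(- \frac{9}{209} + \left(-64 + 146\right)\right) - 8 = \left(- \frac{9}{209} + 82\right) - 8 = \frac{17129}{209} - 8 = \frac{15457}{209}$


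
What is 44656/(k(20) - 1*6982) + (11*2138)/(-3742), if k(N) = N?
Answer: -82708767/6512951 ≈ -12.699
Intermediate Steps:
44656/(k(20) - 1*6982) + (11*2138)/(-3742) = 44656/(20 - 1*6982) + (11*2138)/(-3742) = 44656/(20 - 6982) + 23518*(-1/3742) = 44656/(-6962) - 11759/1871 = 44656*(-1/6962) - 11759/1871 = -22328/3481 - 11759/1871 = -82708767/6512951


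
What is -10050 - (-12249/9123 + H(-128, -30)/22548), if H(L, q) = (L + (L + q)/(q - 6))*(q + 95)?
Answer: -12401938913863/1234232424 ≈ -10048.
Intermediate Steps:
H(L, q) = (95 + q)*(L + (L + q)/(-6 + q)) (H(L, q) = (L + (L + q)/(-6 + q))*(95 + q) = (95 + q)*(L + (L + q)/(-6 + q)))
-10050 - (-12249/9123 + H(-128, -30)/22548) = -10050 - (-12249/9123 + (((-30)**2 - 475*(-128) + 95*(-30) - 128*(-30)**2 + 90*(-128)*(-30))/(-6 - 30))/22548) = -10050 - (-12249*1/9123 + ((900 + 60800 - 2850 - 128*900 + 345600)/(-36))*(1/22548)) = -10050 - (-4083/3041 - (900 + 60800 - 2850 - 115200 + 345600)/36*(1/22548)) = -10050 - (-4083/3041 - 1/36*289250*(1/22548)) = -10050 - (-4083/3041 - 144625/18*1/22548) = -10050 - (-4083/3041 - 144625/405864) = -10050 - 1*(-2096947337/1234232424) = -10050 + 2096947337/1234232424 = -12401938913863/1234232424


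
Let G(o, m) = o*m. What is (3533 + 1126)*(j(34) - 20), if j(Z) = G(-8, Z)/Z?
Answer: -130452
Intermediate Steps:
G(o, m) = m*o
j(Z) = -8 (j(Z) = (Z*(-8))/Z = (-8*Z)/Z = -8)
(3533 + 1126)*(j(34) - 20) = (3533 + 1126)*(-8 - 20) = 4659*(-28) = -130452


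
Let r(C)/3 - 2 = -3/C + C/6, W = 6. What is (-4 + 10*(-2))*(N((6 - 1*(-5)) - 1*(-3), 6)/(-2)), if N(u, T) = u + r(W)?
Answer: 258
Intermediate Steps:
r(C) = 6 + C/2 - 9/C (r(C) = 6 + 3*(-3/C + C/6) = 6 + (C/2 - 9/C) = 6 + C/2 - 9/C)
N(u, T) = 15/2 + u (N(u, T) = u + (6 + (½)*6 - 9/6) = u + (6 + 3 - 9*⅙) = u + (6 + 3 - 3/2) = u + 15/2 = 15/2 + u)
(-4 + 10*(-2))*(N((6 - 1*(-5)) - 1*(-3), 6)/(-2)) = (-4 + 10*(-2))*((15/2 + ((6 - 1*(-5)) - 1*(-3)))/(-2)) = (-4 - 20)*((15/2 + ((6 + 5) + 3))*(-½)) = -24*(15/2 + (11 + 3))*(-1)/2 = -24*(15/2 + 14)*(-1)/2 = -516*(-1)/2 = -24*(-43/4) = 258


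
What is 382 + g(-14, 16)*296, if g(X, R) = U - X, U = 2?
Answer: 5118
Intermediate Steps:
g(X, R) = 2 - X
382 + g(-14, 16)*296 = 382 + (2 - 1*(-14))*296 = 382 + (2 + 14)*296 = 382 + 16*296 = 382 + 4736 = 5118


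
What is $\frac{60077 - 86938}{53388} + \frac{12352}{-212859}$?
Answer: $- \frac{708561575}{1262679588} \approx -0.56116$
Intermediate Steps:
$\frac{60077 - 86938}{53388} + \frac{12352}{-212859} = \left(60077 - 86938\right) \frac{1}{53388} + 12352 \left(- \frac{1}{212859}\right) = \left(-26861\right) \frac{1}{53388} - \frac{12352}{212859} = - \frac{26861}{53388} - \frac{12352}{212859} = - \frac{708561575}{1262679588}$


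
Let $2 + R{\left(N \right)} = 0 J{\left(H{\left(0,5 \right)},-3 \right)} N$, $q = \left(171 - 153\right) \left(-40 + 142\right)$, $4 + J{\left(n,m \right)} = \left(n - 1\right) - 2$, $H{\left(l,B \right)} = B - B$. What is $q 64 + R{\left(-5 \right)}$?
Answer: $117502$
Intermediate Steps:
$H{\left(l,B \right)} = 0$
$J{\left(n,m \right)} = -7 + n$ ($J{\left(n,m \right)} = -4 + \left(\left(n - 1\right) - 2\right) = -4 + \left(\left(-1 + n\right) - 2\right) = -4 + \left(-3 + n\right) = -7 + n$)
$q = 1836$ ($q = 18 \cdot 102 = 1836$)
$R{\left(N \right)} = -2$ ($R{\left(N \right)} = -2 + 0 \left(-7 + 0\right) N = -2 + 0 \left(-7\right) N = -2 + 0 N = -2 + 0 = -2$)
$q 64 + R{\left(-5 \right)} = 1836 \cdot 64 - 2 = 117504 - 2 = 117502$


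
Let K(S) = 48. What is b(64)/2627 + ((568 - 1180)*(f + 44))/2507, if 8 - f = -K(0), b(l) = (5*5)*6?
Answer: -160396350/6585889 ≈ -24.355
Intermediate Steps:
b(l) = 150 (b(l) = 25*6 = 150)
f = 56 (f = 8 - (-1)*48 = 8 - 1*(-48) = 8 + 48 = 56)
b(64)/2627 + ((568 - 1180)*(f + 44))/2507 = 150/2627 + ((568 - 1180)*(56 + 44))/2507 = 150*(1/2627) - 612*100*(1/2507) = 150/2627 - 61200*1/2507 = 150/2627 - 61200/2507 = -160396350/6585889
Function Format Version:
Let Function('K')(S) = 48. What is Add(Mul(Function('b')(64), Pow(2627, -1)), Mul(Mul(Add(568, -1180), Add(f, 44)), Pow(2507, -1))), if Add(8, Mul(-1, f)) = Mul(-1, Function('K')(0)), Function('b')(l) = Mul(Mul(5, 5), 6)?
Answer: Rational(-160396350, 6585889) ≈ -24.355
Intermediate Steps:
Function('b')(l) = 150 (Function('b')(l) = Mul(25, 6) = 150)
f = 56 (f = Add(8, Mul(-1, Mul(-1, 48))) = Add(8, Mul(-1, -48)) = Add(8, 48) = 56)
Add(Mul(Function('b')(64), Pow(2627, -1)), Mul(Mul(Add(568, -1180), Add(f, 44)), Pow(2507, -1))) = Add(Mul(150, Pow(2627, -1)), Mul(Mul(Add(568, -1180), Add(56, 44)), Pow(2507, -1))) = Add(Mul(150, Rational(1, 2627)), Mul(Mul(-612, 100), Rational(1, 2507))) = Add(Rational(150, 2627), Mul(-61200, Rational(1, 2507))) = Add(Rational(150, 2627), Rational(-61200, 2507)) = Rational(-160396350, 6585889)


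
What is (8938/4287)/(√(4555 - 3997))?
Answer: 4469*√62/398691 ≈ 0.088261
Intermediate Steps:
(8938/4287)/(√(4555 - 3997)) = (8938*(1/4287))/(√558) = 8938/(4287*((3*√62))) = 8938*(√62/186)/4287 = 4469*√62/398691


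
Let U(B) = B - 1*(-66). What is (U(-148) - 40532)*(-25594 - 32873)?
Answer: 2374578738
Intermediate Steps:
U(B) = 66 + B (U(B) = B + 66 = 66 + B)
(U(-148) - 40532)*(-25594 - 32873) = ((66 - 148) - 40532)*(-25594 - 32873) = (-82 - 40532)*(-58467) = -40614*(-58467) = 2374578738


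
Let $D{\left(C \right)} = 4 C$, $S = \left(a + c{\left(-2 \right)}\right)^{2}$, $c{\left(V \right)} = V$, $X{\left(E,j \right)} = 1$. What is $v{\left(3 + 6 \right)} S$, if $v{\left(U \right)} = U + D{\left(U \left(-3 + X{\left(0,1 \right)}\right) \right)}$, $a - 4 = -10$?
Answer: $-4032$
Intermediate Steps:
$a = -6$ ($a = 4 - 10 = -6$)
$S = 64$ ($S = \left(-6 - 2\right)^{2} = \left(-8\right)^{2} = 64$)
$v{\left(U \right)} = - 7 U$ ($v{\left(U \right)} = U + 4 U \left(-3 + 1\right) = U + 4 U \left(-2\right) = U + 4 \left(- 2 U\right) = U - 8 U = - 7 U$)
$v{\left(3 + 6 \right)} S = - 7 \left(3 + 6\right) 64 = \left(-7\right) 9 \cdot 64 = \left(-63\right) 64 = -4032$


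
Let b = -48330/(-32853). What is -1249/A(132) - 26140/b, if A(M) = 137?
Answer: -3923762357/220707 ≈ -17778.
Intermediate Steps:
b = 16110/10951 (b = -48330*(-1/32853) = 16110/10951 ≈ 1.4711)
-1249/A(132) - 26140/b = -1249/137 - 26140/16110/10951 = -1249*1/137 - 26140*10951/16110 = -1249/137 - 28625914/1611 = -3923762357/220707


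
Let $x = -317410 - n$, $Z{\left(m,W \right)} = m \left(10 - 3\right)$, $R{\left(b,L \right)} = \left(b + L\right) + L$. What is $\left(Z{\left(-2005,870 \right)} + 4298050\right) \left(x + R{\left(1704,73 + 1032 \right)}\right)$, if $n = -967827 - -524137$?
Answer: $557753048910$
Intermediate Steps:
$R{\left(b,L \right)} = b + 2 L$ ($R{\left(b,L \right)} = \left(L + b\right) + L = b + 2 L$)
$n = -443690$ ($n = -967827 + 524137 = -443690$)
$Z{\left(m,W \right)} = 7 m$ ($Z{\left(m,W \right)} = m 7 = 7 m$)
$x = 126280$ ($x = -317410 - -443690 = -317410 + 443690 = 126280$)
$\left(Z{\left(-2005,870 \right)} + 4298050\right) \left(x + R{\left(1704,73 + 1032 \right)}\right) = \left(7 \left(-2005\right) + 4298050\right) \left(126280 + \left(1704 + 2 \left(73 + 1032\right)\right)\right) = \left(-14035 + 4298050\right) \left(126280 + \left(1704 + 2 \cdot 1105\right)\right) = 4284015 \left(126280 + \left(1704 + 2210\right)\right) = 4284015 \left(126280 + 3914\right) = 4284015 \cdot 130194 = 557753048910$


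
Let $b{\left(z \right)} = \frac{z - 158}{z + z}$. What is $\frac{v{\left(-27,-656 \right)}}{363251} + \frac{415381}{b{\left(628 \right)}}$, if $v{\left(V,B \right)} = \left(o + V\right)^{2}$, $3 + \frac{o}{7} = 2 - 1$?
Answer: $\frac{94757390355303}{85363985} \approx 1.11 \cdot 10^{6}$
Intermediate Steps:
$o = -14$ ($o = -21 + 7 \left(2 - 1\right) = -21 + 7 \cdot 1 = -21 + 7 = -14$)
$b{\left(z \right)} = \frac{-158 + z}{2 z}$
$v{\left(V,B \right)} = \left(-14 + V\right)^{2}$
$\frac{v{\left(-27,-656 \right)}}{363251} + \frac{415381}{b{\left(628 \right)}} = \frac{\left(-14 - 27\right)^{2}}{363251} + \frac{415381}{\frac{1}{2} \cdot \frac{1}{628} \left(-158 + 628\right)} = \left(-41\right)^{2} \cdot \frac{1}{363251} + \frac{415381}{\frac{1}{2} \cdot \frac{1}{628} \cdot 470} = 1681 \cdot \frac{1}{363251} + \frac{415381}{\frac{235}{628}} = \frac{1681}{363251} + 415381 \cdot \frac{628}{235} = \frac{1681}{363251} + \frac{260859268}{235} = \frac{94757390355303}{85363985}$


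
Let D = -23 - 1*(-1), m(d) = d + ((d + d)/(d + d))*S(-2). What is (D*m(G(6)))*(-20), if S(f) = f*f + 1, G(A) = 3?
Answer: 3520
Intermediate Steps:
S(f) = 1 + f² (S(f) = f² + 1 = 1 + f²)
m(d) = 5 + d (m(d) = d + ((d + d)/(d + d))*(1 + (-2)²) = d + ((2*d)/((2*d)))*(1 + 4) = d + ((2*d)*(1/(2*d)))*5 = d + 1*5 = d + 5 = 5 + d)
D = -22 (D = -23 + 1 = -22)
(D*m(G(6)))*(-20) = -22*(5 + 3)*(-20) = -22*8*(-20) = -176*(-20) = 3520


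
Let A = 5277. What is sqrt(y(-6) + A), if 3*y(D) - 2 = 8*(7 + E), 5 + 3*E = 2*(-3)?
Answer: 7*sqrt(971)/3 ≈ 72.709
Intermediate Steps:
E = -11/3 (E = -5/3 + (2*(-3))/3 = -5/3 + (1/3)*(-6) = -5/3 - 2 = -11/3 ≈ -3.6667)
y(D) = 86/9 (y(D) = 2/3 + (8*(7 - 11/3))/3 = 2/3 + (8*(10/3))/3 = 2/3 + (1/3)*(80/3) = 2/3 + 80/9 = 86/9)
sqrt(y(-6) + A) = sqrt(86/9 + 5277) = sqrt(47579/9) = 7*sqrt(971)/3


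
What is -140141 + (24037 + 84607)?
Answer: -31497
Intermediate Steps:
-140141 + (24037 + 84607) = -140141 + 108644 = -31497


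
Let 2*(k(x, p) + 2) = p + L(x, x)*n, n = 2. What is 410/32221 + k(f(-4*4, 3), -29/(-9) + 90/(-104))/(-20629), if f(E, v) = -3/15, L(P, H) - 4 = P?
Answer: 5590542383/444390743160 ≈ 0.012580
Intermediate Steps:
L(P, H) = 4 + P
f(E, v) = -⅕ (f(E, v) = -3*1/15 = -⅕)
k(x, p) = 2 + x + p/2 (k(x, p) = -2 + (p + (4 + x)*2)/2 = -2 + (p + (8 + 2*x))/2 = -2 + (8 + p + 2*x)/2 = -2 + (4 + x + p/2) = 2 + x + p/2)
410/32221 + k(f(-4*4, 3), -29/(-9) + 90/(-104))/(-20629) = 410/32221 + (2 - ⅕ + (-29/(-9) + 90/(-104))/2)/(-20629) = 410*(1/32221) + (2 - ⅕ + (-29*(-⅑) + 90*(-1/104))/2)*(-1/20629) = 410/32221 + (2 - ⅕ + (29/9 - 45/52)/2)*(-1/20629) = 410/32221 + (2 - ⅕ + (½)*(1103/468))*(-1/20629) = 410/32221 + (2 - ⅕ + 1103/936)*(-1/20629) = 410/32221 + (13939/4680)*(-1/20629) = 410/32221 - 13939/96543720 = 5590542383/444390743160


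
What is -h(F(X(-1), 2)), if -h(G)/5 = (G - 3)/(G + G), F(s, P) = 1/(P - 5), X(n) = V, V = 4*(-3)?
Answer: 25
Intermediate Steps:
V = -12
X(n) = -12
F(s, P) = 1/(-5 + P)
h(G) = -5*(-3 + G)/(2*G) (h(G) = -5*(G - 3)/(G + G) = -5*(-3 + G)/(2*G))
-h(F(X(-1), 2)) = -5*(3 - 1/(-5 + 2))/(2*(1/(-5 + 2))) = -5*(3 - 1/(-3))/(2*(1/(-3))) = -5*(3 - 1*(-1/3))/(2*(-1/3)) = -5*(-3)*(3 + 1/3)/2 = -5*(-3)*10/(2*3) = -1*(-25) = 25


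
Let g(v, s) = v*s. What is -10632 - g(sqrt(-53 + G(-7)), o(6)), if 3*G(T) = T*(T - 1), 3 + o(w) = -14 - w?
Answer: -10632 + 23*I*sqrt(309)/3 ≈ -10632.0 + 134.77*I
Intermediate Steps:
o(w) = -17 - w (o(w) = -3 + (-14 - w) = -17 - w)
G(T) = T*(-1 + T)/3 (G(T) = (T*(T - 1))/3 = (T*(-1 + T))/3 = T*(-1 + T)/3)
g(v, s) = s*v
-10632 - g(sqrt(-53 + G(-7)), o(6)) = -10632 - (-17 - 1*6)*sqrt(-53 + (1/3)*(-7)*(-1 - 7)) = -10632 - (-17 - 6)*sqrt(-53 + (1/3)*(-7)*(-8)) = -10632 - (-23)*sqrt(-53 + 56/3) = -10632 - (-23)*sqrt(-103/3) = -10632 - (-23)*I*sqrt(309)/3 = -10632 + 23*I*sqrt(309)/3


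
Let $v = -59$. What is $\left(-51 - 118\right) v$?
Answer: $9971$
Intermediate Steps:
$\left(-51 - 118\right) v = \left(-51 - 118\right) \left(-59\right) = \left(-169\right) \left(-59\right) = 9971$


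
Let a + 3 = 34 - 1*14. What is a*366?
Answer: 6222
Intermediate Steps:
a = 17 (a = -3 + (34 - 1*14) = -3 + (34 - 14) = -3 + 20 = 17)
a*366 = 17*366 = 6222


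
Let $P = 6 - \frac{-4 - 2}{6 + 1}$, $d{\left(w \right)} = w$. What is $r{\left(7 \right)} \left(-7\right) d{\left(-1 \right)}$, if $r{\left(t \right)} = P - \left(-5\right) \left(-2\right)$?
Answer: $-22$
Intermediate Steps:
$P = \frac{48}{7}$ ($P = 6 - - \frac{6}{7} = 6 + \frac{6}{7} = \frac{48}{7} \approx 6.8571$)
$r{\left(t \right)} = - \frac{22}{7}$ ($r{\left(t \right)} = \frac{48}{7} - \left(-5\right) \left(-2\right) = \frac{48}{7} - 10 = - \frac{22}{7}$)
$r{\left(7 \right)} \left(-7\right) d{\left(-1 \right)} = \left(- \frac{22}{7}\right) \left(-7\right) \left(-1\right) = 22 \left(-1\right) = -22$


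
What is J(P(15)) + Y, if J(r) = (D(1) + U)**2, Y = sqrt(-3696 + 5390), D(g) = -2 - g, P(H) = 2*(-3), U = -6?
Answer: 81 + 11*sqrt(14) ≈ 122.16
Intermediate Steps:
P(H) = -6
Y = 11*sqrt(14) (Y = sqrt(1694) = 11*sqrt(14) ≈ 41.158)
J(r) = 81 (J(r) = ((-2 - 1*1) - 6)**2 = ((-2 - 1) - 6)**2 = (-3 - 6)**2 = (-9)**2 = 81)
J(P(15)) + Y = 81 + 11*sqrt(14)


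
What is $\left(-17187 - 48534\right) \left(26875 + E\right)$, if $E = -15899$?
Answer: $-721353696$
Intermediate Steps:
$\left(-17187 - 48534\right) \left(26875 + E\right) = \left(-17187 - 48534\right) \left(26875 - 15899\right) = \left(-65721\right) 10976 = -721353696$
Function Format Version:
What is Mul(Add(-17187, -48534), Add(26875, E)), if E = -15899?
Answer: -721353696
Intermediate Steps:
Mul(Add(-17187, -48534), Add(26875, E)) = Mul(Add(-17187, -48534), Add(26875, -15899)) = Mul(-65721, 10976) = -721353696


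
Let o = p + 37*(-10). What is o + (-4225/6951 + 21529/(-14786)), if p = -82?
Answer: -46667542601/102777486 ≈ -454.06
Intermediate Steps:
o = -452 (o = -82 + 37*(-10) = -82 - 370 = -452)
o + (-4225/6951 + 21529/(-14786)) = -452 + (-4225/6951 + 21529/(-14786)) = -452 + (-4225*1/6951 + 21529*(-1/14786)) = -452 + (-4225/6951 - 21529/14786) = -452 - 212118929/102777486 = -46667542601/102777486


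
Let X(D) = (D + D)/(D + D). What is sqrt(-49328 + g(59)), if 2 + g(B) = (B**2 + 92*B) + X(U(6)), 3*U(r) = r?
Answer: 2*I*sqrt(10105) ≈ 201.05*I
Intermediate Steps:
U(r) = r/3
X(D) = 1 (X(D) = (2*D)/((2*D)) = (2*D)*(1/(2*D)) = 1)
g(B) = -1 + B**2 + 92*B (g(B) = -2 + ((B**2 + 92*B) + 1) = -2 + (1 + B**2 + 92*B) = -1 + B**2 + 92*B)
sqrt(-49328 + g(59)) = sqrt(-49328 + (-1 + 59**2 + 92*59)) = sqrt(-49328 + (-1 + 3481 + 5428)) = sqrt(-49328 + 8908) = sqrt(-40420) = 2*I*sqrt(10105)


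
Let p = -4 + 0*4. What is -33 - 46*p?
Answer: 151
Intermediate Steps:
p = -4 (p = -4 + 0 = -4)
-33 - 46*p = -33 - 46*(-4) = -33 + 184 = 151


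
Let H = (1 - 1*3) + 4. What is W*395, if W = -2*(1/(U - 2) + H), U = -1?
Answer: -3950/3 ≈ -1316.7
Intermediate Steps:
H = 2 (H = (1 - 3) + 4 = -2 + 4 = 2)
W = -10/3 (W = -2*(1/(-1 - 2) + 2) = -2*(1/(-3) + 2) = -2*(-⅓ + 2) = -2*5/3 = -10/3 ≈ -3.3333)
W*395 = -10/3*395 = -3950/3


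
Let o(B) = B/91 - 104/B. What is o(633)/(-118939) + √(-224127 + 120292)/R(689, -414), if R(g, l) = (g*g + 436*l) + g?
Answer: -391225/6851243217 + I*√103835/294906 ≈ -5.7103e-5 + 0.0010927*I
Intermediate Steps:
R(g, l) = g + g² + 436*l (R(g, l) = (g² + 436*l) + g = g + g² + 436*l)
o(B) = -104/B + B/91 (o(B) = B*(1/91) - 104/B = B/91 - 104/B = -104/B + B/91)
o(633)/(-118939) + √(-224127 + 120292)/R(689, -414) = (-104/633 + (1/91)*633)/(-118939) + √(-224127 + 120292)/(689 + 689² + 436*(-414)) = (-104*1/633 + 633/91)*(-1/118939) + √(-103835)/(689 + 474721 - 180504) = (-104/633 + 633/91)*(-1/118939) + (I*√103835)/294906 = (391225/57603)*(-1/118939) + (I*√103835)*(1/294906) = -391225/6851243217 + I*√103835/294906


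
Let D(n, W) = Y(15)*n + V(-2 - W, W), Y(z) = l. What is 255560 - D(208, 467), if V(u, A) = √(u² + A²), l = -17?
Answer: 259096 - 5*√17522 ≈ 2.5843e+5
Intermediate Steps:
Y(z) = -17
V(u, A) = √(A² + u²)
D(n, W) = √(W² + (-2 - W)²) - 17*n (D(n, W) = -17*n + √(W² + (-2 - W)²) = √(W² + (-2 - W)²) - 17*n)
255560 - D(208, 467) = 255560 - (√(467² + (2 + 467)²) - 17*208) = 255560 - (√(218089 + 469²) - 3536) = 255560 - (√(218089 + 219961) - 3536) = 255560 - (√438050 - 3536) = 255560 - (5*√17522 - 3536) = 255560 - (-3536 + 5*√17522) = 255560 + (3536 - 5*√17522) = 259096 - 5*√17522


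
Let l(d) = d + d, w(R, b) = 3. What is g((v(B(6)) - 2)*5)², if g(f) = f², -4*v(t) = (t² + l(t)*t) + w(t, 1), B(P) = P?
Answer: 125333700625/256 ≈ 4.8958e+8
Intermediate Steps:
l(d) = 2*d
v(t) = -¾ - 3*t²/4 (v(t) = -((t² + (2*t)*t) + 3)/4 = -((t² + 2*t²) + 3)/4 = -(3*t² + 3)/4 = -(3 + 3*t²)/4 = -¾ - 3*t²/4)
g((v(B(6)) - 2)*5)² = ((((-¾ - ¾*6²) - 2)*5)²)² = ((((-¾ - ¾*36) - 2)*5)²)² = ((((-¾ - 27) - 2)*5)²)² = (((-111/4 - 2)*5)²)² = ((-119/4*5)²)² = ((-595/4)²)² = (354025/16)² = 125333700625/256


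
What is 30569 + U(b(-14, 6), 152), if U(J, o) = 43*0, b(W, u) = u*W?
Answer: 30569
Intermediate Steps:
b(W, u) = W*u
U(J, o) = 0
30569 + U(b(-14, 6), 152) = 30569 + 0 = 30569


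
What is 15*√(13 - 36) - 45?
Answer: -45 + 15*I*√23 ≈ -45.0 + 71.938*I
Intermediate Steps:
15*√(13 - 36) - 45 = 15*√(-23) - 45 = 15*(I*√23) - 45 = 15*I*√23 - 45 = -45 + 15*I*√23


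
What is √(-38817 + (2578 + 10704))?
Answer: I*√25535 ≈ 159.8*I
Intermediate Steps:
√(-38817 + (2578 + 10704)) = √(-38817 + 13282) = √(-25535) = I*√25535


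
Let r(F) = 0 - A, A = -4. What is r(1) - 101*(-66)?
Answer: 6670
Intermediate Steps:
r(F) = 4 (r(F) = 0 - 1*(-4) = 0 + 4 = 4)
r(1) - 101*(-66) = 4 - 101*(-66) = 4 + 6666 = 6670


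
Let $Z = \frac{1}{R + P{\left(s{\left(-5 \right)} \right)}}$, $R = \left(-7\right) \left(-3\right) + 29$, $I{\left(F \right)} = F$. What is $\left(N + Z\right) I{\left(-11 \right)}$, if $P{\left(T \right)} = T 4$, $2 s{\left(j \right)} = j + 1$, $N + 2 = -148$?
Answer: $\frac{69289}{42} \approx 1649.7$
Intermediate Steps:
$R = 50$ ($R = 21 + 29 = 50$)
$N = -150$ ($N = -2 - 148 = -150$)
$s{\left(j \right)} = \frac{1}{2} + \frac{j}{2}$ ($s{\left(j \right)} = \frac{j + 1}{2} = \frac{1 + j}{2} = \frac{1}{2} + \frac{j}{2}$)
$P{\left(T \right)} = 4 T$
$Z = \frac{1}{42}$ ($Z = \frac{1}{50 + 4 \left(\frac{1}{2} + \frac{1}{2} \left(-5\right)\right)} = \frac{1}{50 + 4 \left(\frac{1}{2} - \frac{5}{2}\right)} = \frac{1}{50 + 4 \left(-2\right)} = \frac{1}{50 - 8} = \frac{1}{42} \approx 0.02381$)
$\left(N + Z\right) I{\left(-11 \right)} = \left(-150 + \frac{1}{42}\right) \left(-11\right) = \left(- \frac{6299}{42}\right) \left(-11\right) = \frac{69289}{42}$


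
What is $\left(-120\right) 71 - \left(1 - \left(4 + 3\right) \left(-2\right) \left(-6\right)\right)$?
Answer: $-8437$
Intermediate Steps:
$\left(-120\right) 71 - \left(1 - \left(4 + 3\right) \left(-2\right) \left(-6\right)\right) = -8520 - \left(1 - 7 \left(-2\right) \left(-6\right)\right) = -8520 - -83 = -8520 + \left(-1 + 84\right) = -8520 + 83 = -8437$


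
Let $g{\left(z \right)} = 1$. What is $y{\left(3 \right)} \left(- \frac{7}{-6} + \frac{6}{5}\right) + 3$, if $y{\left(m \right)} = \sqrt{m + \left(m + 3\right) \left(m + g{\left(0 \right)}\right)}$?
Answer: $3 + \frac{71 \sqrt{3}}{10} \approx 15.298$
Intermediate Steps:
$y{\left(m \right)} = \sqrt{m + \left(1 + m\right) \left(3 + m\right)}$ ($y{\left(m \right)} = \sqrt{m + \left(m + 3\right) \left(m + 1\right)} = \sqrt{m + \left(3 + m\right) \left(1 + m\right)} = \sqrt{m + \left(1 + m\right) \left(3 + m\right)}$)
$y{\left(3 \right)} \left(- \frac{7}{-6} + \frac{6}{5}\right) + 3 = \sqrt{3 + 3^{2} + 5 \cdot 3} \left(- \frac{7}{-6} + \frac{6}{5}\right) + 3 = \sqrt{3 + 9 + 15} \left(\left(-7\right) \left(- \frac{1}{6}\right) + 6 \cdot \frac{1}{5}\right) + 3 = \sqrt{27} \left(\frac{7}{6} + \frac{6}{5}\right) + 3 = 3 \sqrt{3} \cdot \frac{71}{30} + 3 = \frac{71 \sqrt{3}}{10} + 3 = 3 + \frac{71 \sqrt{3}}{10}$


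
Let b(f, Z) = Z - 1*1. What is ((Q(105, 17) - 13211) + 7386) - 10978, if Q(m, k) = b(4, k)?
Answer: -16787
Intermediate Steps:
b(f, Z) = -1 + Z (b(f, Z) = Z - 1 = -1 + Z)
Q(m, k) = -1 + k
((Q(105, 17) - 13211) + 7386) - 10978 = (((-1 + 17) - 13211) + 7386) - 10978 = ((16 - 13211) + 7386) - 10978 = (-13195 + 7386) - 10978 = -5809 - 10978 = -16787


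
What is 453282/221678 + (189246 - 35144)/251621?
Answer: 74108146639/27889420019 ≈ 2.6572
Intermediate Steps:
453282/221678 + (189246 - 35144)/251621 = 453282*(1/221678) + 154102*(1/251621) = 226641/110839 + 154102/251621 = 74108146639/27889420019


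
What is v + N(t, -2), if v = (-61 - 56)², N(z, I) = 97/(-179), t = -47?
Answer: 2450234/179 ≈ 13688.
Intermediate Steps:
N(z, I) = -97/179 (N(z, I) = 97*(-1/179) = -97/179)
v = 13689 (v = (-117)² = 13689)
v + N(t, -2) = 13689 - 97/179 = 2450234/179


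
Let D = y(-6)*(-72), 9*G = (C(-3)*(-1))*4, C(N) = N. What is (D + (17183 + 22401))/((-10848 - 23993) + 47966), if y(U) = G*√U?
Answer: 39584/13125 - 32*I*√6/4375 ≈ 3.0159 - 0.017916*I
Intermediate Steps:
G = 4/3 (G = (-3*(-1)*4)/9 = (3*4)/9 = (⅑)*12 = 4/3 ≈ 1.3333)
y(U) = 4*√U/3
D = -96*I*√6 (D = (4*√(-6)/3)*(-72) = (4*(I*√6)/3)*(-72) = (4*I*√6/3)*(-72) = -96*I*√6 ≈ -235.15*I)
(D + (17183 + 22401))/((-10848 - 23993) + 47966) = (-96*I*√6 + (17183 + 22401))/((-10848 - 23993) + 47966) = (-96*I*√6 + 39584)/(-34841 + 47966) = (39584 - 96*I*√6)/13125 = (39584 - 96*I*√6)*(1/13125) = 39584/13125 - 32*I*√6/4375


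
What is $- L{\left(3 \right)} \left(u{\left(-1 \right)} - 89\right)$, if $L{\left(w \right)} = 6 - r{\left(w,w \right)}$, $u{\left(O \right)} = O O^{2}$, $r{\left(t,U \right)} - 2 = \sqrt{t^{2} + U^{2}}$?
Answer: $360 - 270 \sqrt{2} \approx -21.838$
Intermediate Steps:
$r{\left(t,U \right)} = 2 + \sqrt{U^{2} + t^{2}}$ ($r{\left(t,U \right)} = 2 + \sqrt{t^{2} + U^{2}} = 2 + \sqrt{U^{2} + t^{2}}$)
$u{\left(O \right)} = O^{3}$
$L{\left(w \right)} = 4 - \sqrt{2} \sqrt{w^{2}}$ ($L{\left(w \right)} = 6 - \left(2 + \sqrt{w^{2} + w^{2}}\right) = 6 - \left(2 + \sqrt{2 w^{2}}\right) = 6 - \left(2 + \sqrt{2} \sqrt{w^{2}}\right) = 4 - \sqrt{2} \sqrt{w^{2}}$)
$- L{\left(3 \right)} \left(u{\left(-1 \right)} - 89\right) = - \left(4 - \sqrt{2} \sqrt{3^{2}}\right) \left(\left(-1\right)^{3} - 89\right) = - \left(4 - \sqrt{2} \sqrt{9}\right) \left(-1 - 89\right) = - \left(4 - \sqrt{2} \cdot 3\right) \left(-90\right) = - \left(4 - 3 \sqrt{2}\right) \left(-90\right) = - (-360 + 270 \sqrt{2}) = 360 - 270 \sqrt{2}$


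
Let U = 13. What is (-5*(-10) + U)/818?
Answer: 63/818 ≈ 0.077017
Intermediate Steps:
(-5*(-10) + U)/818 = (-5*(-10) + 13)/818 = (50 + 13)*(1/818) = 63*(1/818) = 63/818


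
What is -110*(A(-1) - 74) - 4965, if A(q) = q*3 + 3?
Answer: 3175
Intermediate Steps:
A(q) = 3 + 3*q (A(q) = 3*q + 3 = 3 + 3*q)
-110*(A(-1) - 74) - 4965 = -110*((3 + 3*(-1)) - 74) - 4965 = -110*((3 - 3) - 74) - 4965 = -110*(0 - 74) - 4965 = -110*(-74) - 4965 = 8140 - 4965 = 3175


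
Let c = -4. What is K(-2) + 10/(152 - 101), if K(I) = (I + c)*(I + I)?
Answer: 1234/51 ≈ 24.196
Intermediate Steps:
K(I) = 2*I*(-4 + I) (K(I) = (I - 4)*(I + I) = (-4 + I)*(2*I) = 2*I*(-4 + I))
K(-2) + 10/(152 - 101) = 2*(-2)*(-4 - 2) + 10/(152 - 101) = 2*(-2)*(-6) + 10/51 = 24 + (1/51)*10 = 24 + 10/51 = 1234/51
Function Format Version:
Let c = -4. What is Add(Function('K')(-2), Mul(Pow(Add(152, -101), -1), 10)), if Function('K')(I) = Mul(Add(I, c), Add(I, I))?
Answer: Rational(1234, 51) ≈ 24.196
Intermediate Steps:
Function('K')(I) = Mul(2, I, Add(-4, I)) (Function('K')(I) = Mul(Add(I, -4), Add(I, I)) = Mul(Add(-4, I), Mul(2, I)) = Mul(2, I, Add(-4, I)))
Add(Function('K')(-2), Mul(Pow(Add(152, -101), -1), 10)) = Add(Mul(2, -2, Add(-4, -2)), Mul(Pow(Add(152, -101), -1), 10)) = Add(Mul(2, -2, -6), Mul(Pow(51, -1), 10)) = Add(24, Mul(Rational(1, 51), 10)) = Add(24, Rational(10, 51)) = Rational(1234, 51)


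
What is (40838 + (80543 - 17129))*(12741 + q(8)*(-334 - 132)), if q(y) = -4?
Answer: 1522600460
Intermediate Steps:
(40838 + (80543 - 17129))*(12741 + q(8)*(-334 - 132)) = (40838 + (80543 - 17129))*(12741 - 4*(-334 - 132)) = (40838 + 63414)*(12741 - 4*(-466)) = 104252*(12741 + 1864) = 104252*14605 = 1522600460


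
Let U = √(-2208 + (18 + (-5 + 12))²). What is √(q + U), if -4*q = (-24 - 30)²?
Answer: √(-729 + I*√1583) ≈ 0.73652 + 27.01*I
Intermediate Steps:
q = -729 (q = -(-24 - 30)²/4 = -¼*(-54)² = -¼*2916 = -729)
U = I*√1583 (U = √(-2208 + (18 + 7)²) = √(-2208 + 25²) = √(-2208 + 625) = √(-1583) = I*√1583 ≈ 39.787*I)
√(q + U) = √(-729 + I*√1583)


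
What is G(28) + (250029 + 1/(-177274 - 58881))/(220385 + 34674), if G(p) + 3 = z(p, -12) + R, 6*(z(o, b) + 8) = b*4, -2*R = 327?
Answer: -21867121025937/120466916290 ≈ -181.52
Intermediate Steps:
R = -327/2 (R = -½*327 = -327/2 ≈ -163.50)
z(o, b) = -8 + 2*b/3 (z(o, b) = -8 + (b*4)/6 = -8 + (4*b)/6 = -8 + 2*b/3)
G(p) = -365/2 (G(p) = -3 + ((-8 + (⅔)*(-12)) - 327/2) = -3 + ((-8 - 8) - 327/2) = -3 + (-16 - 327/2) = -3 - 359/2 = -365/2)
G(28) + (250029 + 1/(-177274 - 58881))/(220385 + 34674) = -365/2 + (250029 + 1/(-177274 - 58881))/(220385 + 34674) = -365/2 + (250029 + 1/(-236155))/255059 = -365/2 + (250029 - 1/236155)*(1/255059) = -365/2 + (59045598494/236155)*(1/255059) = -365/2 + 59045598494/60233458145 = -21867121025937/120466916290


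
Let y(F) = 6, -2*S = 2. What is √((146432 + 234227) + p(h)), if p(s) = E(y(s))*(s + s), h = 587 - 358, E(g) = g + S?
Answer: √382949 ≈ 618.83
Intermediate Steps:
S = -1 (S = -½*2 = -1)
E(g) = -1 + g (E(g) = g - 1 = -1 + g)
h = 229
p(s) = 10*s (p(s) = (-1 + 6)*(s + s) = 5*(2*s) = 10*s)
√((146432 + 234227) + p(h)) = √((146432 + 234227) + 10*229) = √(380659 + 2290) = √382949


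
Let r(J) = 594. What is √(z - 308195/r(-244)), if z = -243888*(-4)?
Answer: √38225199738/198 ≈ 987.44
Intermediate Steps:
z = 975552
√(z - 308195/r(-244)) = √(975552 - 308195/594) = √(579169693/594) = √38225199738/198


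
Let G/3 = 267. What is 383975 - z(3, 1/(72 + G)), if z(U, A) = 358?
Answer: 383617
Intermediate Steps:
G = 801 (G = 3*267 = 801)
383975 - z(3, 1/(72 + G)) = 383975 - 1*358 = 383975 - 358 = 383617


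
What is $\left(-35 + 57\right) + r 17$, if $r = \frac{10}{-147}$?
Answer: $\frac{3064}{147} \approx 20.844$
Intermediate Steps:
$r = - \frac{10}{147}$ ($r = 10 \left(- \frac{1}{147}\right) = - \frac{10}{147} \approx -0.068027$)
$\left(-35 + 57\right) + r 17 = \left(-35 + 57\right) - \frac{170}{147} = 22 - \frac{170}{147} = \frac{3064}{147}$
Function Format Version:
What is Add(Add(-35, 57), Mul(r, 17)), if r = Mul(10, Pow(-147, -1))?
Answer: Rational(3064, 147) ≈ 20.844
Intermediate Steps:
r = Rational(-10, 147) (r = Mul(10, Rational(-1, 147)) = Rational(-10, 147) ≈ -0.068027)
Add(Add(-35, 57), Mul(r, 17)) = Add(Add(-35, 57), Mul(Rational(-10, 147), 17)) = Add(22, Rational(-170, 147)) = Rational(3064, 147)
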